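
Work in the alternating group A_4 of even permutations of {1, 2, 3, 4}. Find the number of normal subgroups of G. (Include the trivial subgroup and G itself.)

3

G has 10 subgroups. Checking conjugation-invariance by order — order 1: 1/1 normal; order 2: 0/3 normal; order 3: 0/4 normal; order 4: 1/1 normal; order 12: 1/1 normal.
Total normal subgroups: 3.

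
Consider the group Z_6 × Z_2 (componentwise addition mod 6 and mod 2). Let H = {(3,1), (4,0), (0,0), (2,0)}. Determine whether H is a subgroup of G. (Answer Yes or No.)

No

Closure fails: (4,0) + (3,1) = (1,1) ∉ H. So H is not a subgroup.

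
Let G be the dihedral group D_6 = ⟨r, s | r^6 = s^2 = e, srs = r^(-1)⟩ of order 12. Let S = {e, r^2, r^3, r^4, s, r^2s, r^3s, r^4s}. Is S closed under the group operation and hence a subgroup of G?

|S| = 8 does not divide |G| = 12, so by Lagrange S is not a subgroup.

No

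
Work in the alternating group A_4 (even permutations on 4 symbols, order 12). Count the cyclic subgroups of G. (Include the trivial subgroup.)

Each element a generates a cyclic subgroup ⟨a⟩; distinct elements may generate the same one (a cyclic group of order d has φ(d) generators).
Cyclic subgroups by order — order 1: 1; order 2: 3; order 3: 4.
Total: 8.

8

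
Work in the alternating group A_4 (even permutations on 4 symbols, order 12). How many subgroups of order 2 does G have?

3

|G| = 12 and 2 | 12, so subgroups of order 2 are possible by Lagrange.
The subgroups of order 2 are: {e, (1 2)(3 4)}; {e, (1 3)(2 4)}; {e, (1 4)(2 3)}.
So G has 3 subgroups of order 2.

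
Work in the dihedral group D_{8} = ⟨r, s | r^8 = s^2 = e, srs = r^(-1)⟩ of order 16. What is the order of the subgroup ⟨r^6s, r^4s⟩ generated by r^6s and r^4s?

|⟨r^6s⟩| = 2 and |⟨r^4s⟩| = 2, so |H| is a multiple of lcm(2, 2) = 2 and divides |G| = 16.
Closing under the operation: H = {e, r^2, r^4, r^6, s, r^2s, r^4s, r^6s}, so |H| = 8.

8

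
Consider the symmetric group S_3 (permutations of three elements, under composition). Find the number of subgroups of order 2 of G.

3

|G| = 6 and 2 | 6, so subgroups of order 2 are possible by Lagrange.
The subgroups of order 2 are: {e, (1 2)}; {e, (1 3)}; {e, (2 3)}.
So G has 3 subgroups of order 2.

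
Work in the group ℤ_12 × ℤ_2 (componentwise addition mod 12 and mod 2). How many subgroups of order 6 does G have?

3

|G| = 24 and 6 | 24, so subgroups of order 6 are possible by Lagrange.
The subgroups of order 6 are: {(0,0), (0,1), (4,0), (4,1), (8,0), (8,1)}; {(0,0), (2,0), (4,0), (6,0), (8,0), (10,0)}; {(0,0), (2,1), (4,0), (6,1), (8,0), (10,1)}.
So G has 3 subgroups of order 6.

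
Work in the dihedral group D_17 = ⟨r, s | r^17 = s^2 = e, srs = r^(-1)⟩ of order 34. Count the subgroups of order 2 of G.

17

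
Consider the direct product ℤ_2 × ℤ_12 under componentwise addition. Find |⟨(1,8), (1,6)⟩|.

12

|⟨(1,8)⟩| = 6 and |⟨(1,6)⟩| = 2, so |H| is a multiple of lcm(6, 2) = 6 and divides |G| = 24.
Closing under the operation: H = {(0,0), (0,2), (0,4), (0,6), (0,8), (0,10), (1,0), (1,2), (1,4), (1,6), (1,8), (1,10)}, so |H| = 12.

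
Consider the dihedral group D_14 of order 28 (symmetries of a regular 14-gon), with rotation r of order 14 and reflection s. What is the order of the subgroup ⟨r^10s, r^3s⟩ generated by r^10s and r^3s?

4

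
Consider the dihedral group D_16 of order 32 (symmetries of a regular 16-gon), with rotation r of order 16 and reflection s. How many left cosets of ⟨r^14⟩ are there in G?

|⟨r^14⟩| = 8 and |G| = 32.
By Lagrange, [G : H] = |G|/|H| = 32/8 = 4.

4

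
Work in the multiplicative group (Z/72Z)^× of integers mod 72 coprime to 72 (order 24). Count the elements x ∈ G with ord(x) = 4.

0

No element of G has order 4 (even though 4 | 24).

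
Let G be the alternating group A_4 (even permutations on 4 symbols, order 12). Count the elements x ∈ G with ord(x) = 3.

The elements of order 3 are: (2 3 4), (2 4 3), (1 2 3), (1 2 4), (1 3 2), (1 3 4), (1 4 2), (1 4 3).
That's 8.

8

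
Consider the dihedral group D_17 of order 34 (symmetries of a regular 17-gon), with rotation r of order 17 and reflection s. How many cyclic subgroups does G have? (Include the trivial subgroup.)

Group the elements of G by the cyclic subgroup they generate; each cyclic subgroup of order d accounts for φ(d) elements.
Cyclic subgroups by order — order 1: 1; order 2: 17; order 17: 1.
Total: 19.

19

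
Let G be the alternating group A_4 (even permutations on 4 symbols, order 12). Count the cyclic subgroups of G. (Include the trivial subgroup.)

A cyclic subgroup of order d is generated by each of its φ(d) elements of order d, so the cyclic subgroups of order d number (#elements of order d)/φ(d).
Cyclic subgroups by order — order 1: 1; order 2: 3; order 3: 4.
Total: 8.

8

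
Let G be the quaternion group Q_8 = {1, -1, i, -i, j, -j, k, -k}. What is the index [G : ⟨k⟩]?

|⟨k⟩| = 4 and |G| = 8.
By Lagrange, [G : H] = |G|/|H| = 8/4 = 2.

2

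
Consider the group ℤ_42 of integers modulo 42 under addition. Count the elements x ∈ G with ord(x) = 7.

In a cyclic group of order 42, the number of elements of order d (for d | 42) is φ(d).
φ(7) = 6.

6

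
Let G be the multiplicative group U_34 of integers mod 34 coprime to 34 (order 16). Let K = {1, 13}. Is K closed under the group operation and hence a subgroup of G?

13 ∈ K but its inverse 21 ∉ K, so K is not a subgroup.

No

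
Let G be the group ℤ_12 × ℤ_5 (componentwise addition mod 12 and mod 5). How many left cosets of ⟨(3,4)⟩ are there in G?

3

|⟨(3,4)⟩| = 20 and |G| = 60.
By Lagrange, [G : H] = |G|/|H| = 60/20 = 3.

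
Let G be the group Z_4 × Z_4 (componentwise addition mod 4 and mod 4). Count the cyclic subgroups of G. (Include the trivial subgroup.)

Each element a generates a cyclic subgroup ⟨a⟩; distinct elements may generate the same one (a cyclic group of order d has φ(d) generators).
Cyclic subgroups by order — order 1: 1; order 2: 3; order 4: 6.
Total: 10.

10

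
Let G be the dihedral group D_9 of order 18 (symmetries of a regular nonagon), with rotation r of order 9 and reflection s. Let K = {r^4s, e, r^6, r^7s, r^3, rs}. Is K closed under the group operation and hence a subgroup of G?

Yes

|K| = 6 divides |G| = 18, consistent with Lagrange.
K contains the identity, every element's inverse is in K, and K is closed under ·: it is a subgroup.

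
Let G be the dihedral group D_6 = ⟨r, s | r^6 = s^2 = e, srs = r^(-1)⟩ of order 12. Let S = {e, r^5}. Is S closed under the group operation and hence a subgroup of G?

No

r^5 ∈ S but its inverse r ∉ S, so S is not a subgroup.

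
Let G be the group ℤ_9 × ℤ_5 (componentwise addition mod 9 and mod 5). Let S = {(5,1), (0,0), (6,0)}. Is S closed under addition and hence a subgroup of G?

(6,0) ∈ S but its inverse (3,0) ∉ S, so S is not a subgroup.

No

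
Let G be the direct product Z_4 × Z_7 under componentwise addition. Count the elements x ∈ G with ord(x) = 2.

1

An element (a,b) has order lcm(ord(a), ord(b)); count pairs with lcm equal to 2.
Enumerating gives 1 such elements.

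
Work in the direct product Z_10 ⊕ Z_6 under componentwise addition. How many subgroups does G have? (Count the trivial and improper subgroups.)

20

|G| = 60, so by Lagrange every subgroup order divides 60. Divisors: 1, 2, 3, 4, 5, 6, 10, 12, 15, 20, 30, 60.
Subgroups by order — order 1: 1; order 2: 3; order 3: 1; order 4: 1; order 5: 1; order 6: 3; order 10: 3; order 12: 1; order 15: 1; order 20: 1; order 30: 3; order 60: 1.
Total: 1 + 3 + 1 + 1 + 1 + 3 + 3 + 1 + 1 + 1 + 3 + 1 = 20.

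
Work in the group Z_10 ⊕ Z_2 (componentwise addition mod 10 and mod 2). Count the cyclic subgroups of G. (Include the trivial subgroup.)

8

Group the elements of G by the cyclic subgroup they generate; each cyclic subgroup of order d accounts for φ(d) elements.
Cyclic subgroups by order — order 1: 1; order 2: 3; order 5: 1; order 10: 3.
Total: 8.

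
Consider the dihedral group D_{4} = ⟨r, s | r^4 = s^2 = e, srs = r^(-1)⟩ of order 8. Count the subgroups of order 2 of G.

|G| = 8 and 2 | 8, so subgroups of order 2 are possible by Lagrange.
The subgroups of order 2 are: {e, r^2}; {e, r^2s}; {e, r^3s}; {e, rs}; … (5 in all).
So G has 5 subgroups of order 2.

5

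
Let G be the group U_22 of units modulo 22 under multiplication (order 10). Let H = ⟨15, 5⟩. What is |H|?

|⟨15⟩| = 5 and |⟨5⟩| = 5, so |H| is a multiple of lcm(5, 5) = 5 and divides |G| = 10.
Closing under the operation: H = {1, 3, 5, 9, 15}, so |H| = 5.

5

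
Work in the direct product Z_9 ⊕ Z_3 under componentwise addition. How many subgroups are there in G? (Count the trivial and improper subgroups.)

|G| = 27, so by Lagrange every subgroup order divides 27. Divisors: 1, 3, 9, 27.
Subgroups by order — order 1: 1; order 3: 4; order 9: 4; order 27: 1.
Total: 1 + 4 + 4 + 1 = 10.

10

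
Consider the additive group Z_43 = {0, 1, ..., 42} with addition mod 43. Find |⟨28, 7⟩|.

43

|⟨28⟩| = 43 and |⟨7⟩| = 43, so |H| is a multiple of lcm(43, 43) = 43 and divides |G| = 43.
Closing {28, 7} under the group operation gives all of G, so |H| = 43.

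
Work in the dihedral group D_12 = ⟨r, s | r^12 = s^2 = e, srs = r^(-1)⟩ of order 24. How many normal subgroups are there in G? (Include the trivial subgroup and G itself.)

9

G has 34 subgroups. Checking conjugation-invariance by order — order 1: 1/1 normal; order 2: 1/13 normal; order 3: 1/1 normal; order 4: 1/7 normal; order 6: 1/5 normal; order 8: 0/3 normal; order 12: 3/3 normal; order 24: 1/1 normal.
Total normal subgroups: 9.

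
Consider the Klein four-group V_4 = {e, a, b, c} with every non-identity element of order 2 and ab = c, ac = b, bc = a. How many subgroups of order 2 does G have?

3

|G| = 4 and 2 | 4, so subgroups of order 2 are possible by Lagrange.
The subgroups of order 2 are: {e, a}; {e, b}; {e, c}.
So G has 3 subgroups of order 2.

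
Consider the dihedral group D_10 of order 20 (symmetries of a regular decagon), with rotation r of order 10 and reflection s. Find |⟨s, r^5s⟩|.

4

|⟨s⟩| = 2 and |⟨r^5s⟩| = 2, so |H| is a multiple of lcm(2, 2) = 2 and divides |G| = 20.
Closing under the operation: H = {e, r^5, s, r^5s}, so |H| = 4.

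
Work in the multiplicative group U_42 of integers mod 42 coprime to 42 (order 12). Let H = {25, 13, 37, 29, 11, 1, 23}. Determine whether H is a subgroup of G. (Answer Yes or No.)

No

|H| = 7 does not divide |G| = 12, so by Lagrange H is not a subgroup.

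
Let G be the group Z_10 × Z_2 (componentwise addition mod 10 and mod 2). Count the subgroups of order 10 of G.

3

|G| = 20 and 10 | 20, so subgroups of order 10 are possible by Lagrange.
The subgroups of order 10 are: {(0,0), (0,1), (2,0), (2,1), (4,0), (4,1), (6,0), (6,1), (8,0), (8,1)}; {(0,0), (1,0), (2,0), (3,0), (4,0), (5,0), (6,0), (7,0), (8,0), (9,0)}; {(0,0), (1,1), (2,0), (3,1), (4,0), (5,1), (6,0), (7,1), (8,0), (9,1)}.
So G has 3 subgroups of order 10.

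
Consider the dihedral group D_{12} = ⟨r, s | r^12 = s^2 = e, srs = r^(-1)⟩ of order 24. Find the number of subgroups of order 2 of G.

|G| = 24 and 2 | 24, so subgroups of order 2 are possible by Lagrange.
The subgroups of order 2 are: {e, r^10s}; {e, r^11s}; {e, r^2s}; {e, r^3s}; … (13 in all).
So G has 13 subgroups of order 2.

13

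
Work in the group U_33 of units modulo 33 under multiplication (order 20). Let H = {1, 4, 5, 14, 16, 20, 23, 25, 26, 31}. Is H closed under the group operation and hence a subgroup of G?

|H| = 10 divides |G| = 20, consistent with Lagrange.
H contains the identity, every element's inverse is in H, and H is closed under ·: it is a subgroup.
In fact H = ⟨5⟩.

Yes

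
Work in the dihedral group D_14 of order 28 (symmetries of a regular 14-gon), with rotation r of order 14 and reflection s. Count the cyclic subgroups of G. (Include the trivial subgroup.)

18

Group the elements of G by the cyclic subgroup they generate; each cyclic subgroup of order d accounts for φ(d) elements.
Cyclic subgroups by order — order 1: 1; order 2: 15; order 7: 1; order 14: 1.
Total: 18.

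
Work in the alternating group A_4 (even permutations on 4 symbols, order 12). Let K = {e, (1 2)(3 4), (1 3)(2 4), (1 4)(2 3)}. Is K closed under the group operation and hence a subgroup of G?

|K| = 4 divides |G| = 12, consistent with Lagrange.
K contains the identity, every element's inverse is in K, and K is closed under ∘: it is a subgroup.

Yes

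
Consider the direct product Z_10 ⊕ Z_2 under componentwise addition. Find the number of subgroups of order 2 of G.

|G| = 20 and 2 | 20, so subgroups of order 2 are possible by Lagrange.
The subgroups of order 2 are: {(0,0), (0,1)}; {(0,0), (5,0)}; {(0,0), (5,1)}.
So G has 3 subgroups of order 2.

3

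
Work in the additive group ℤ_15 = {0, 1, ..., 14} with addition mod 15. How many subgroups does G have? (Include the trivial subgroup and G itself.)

A cyclic group of order 15 has exactly one subgroup for each divisor of 15.
Divisors of 15: 1, 3, 5, 15.
So ℤ_15 has 4 subgroups.

4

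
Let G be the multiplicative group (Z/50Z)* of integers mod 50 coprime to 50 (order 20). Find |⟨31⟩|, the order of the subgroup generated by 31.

5

Compute successive powers of 31 mod 50: 31, 11, 41, 21, 1; 31^5 ≡ 1 (mod 50).
So |⟨31⟩| = 5.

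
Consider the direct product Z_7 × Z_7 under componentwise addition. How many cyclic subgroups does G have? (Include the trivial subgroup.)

Each element a generates a cyclic subgroup ⟨a⟩; distinct elements may generate the same one (a cyclic group of order d has φ(d) generators).
Cyclic subgroups by order — order 1: 1; order 7: 8.
Total: 9.

9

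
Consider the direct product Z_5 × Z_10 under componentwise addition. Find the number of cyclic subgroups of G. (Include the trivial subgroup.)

14

A cyclic subgroup of order d is generated by each of its φ(d) elements of order d, so the cyclic subgroups of order d number (#elements of order d)/φ(d).
Cyclic subgroups by order — order 1: 1; order 2: 1; order 5: 6; order 10: 6.
Total: 14.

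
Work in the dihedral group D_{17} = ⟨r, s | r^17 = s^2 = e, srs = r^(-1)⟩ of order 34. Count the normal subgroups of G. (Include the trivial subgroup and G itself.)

G has 20 subgroups. Checking conjugation-invariance by order — order 1: 1/1 normal; order 2: 0/17 normal; order 17: 1/1 normal; order 34: 1/1 normal.
Total normal subgroups: 3.

3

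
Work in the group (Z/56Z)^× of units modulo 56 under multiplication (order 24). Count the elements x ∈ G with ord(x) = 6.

14

Enumerating element orders in G gives 14 elements of order 6.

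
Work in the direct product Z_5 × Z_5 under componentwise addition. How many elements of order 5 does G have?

An element (a,b) has order lcm(ord(a), ord(b)); count pairs with lcm equal to 5.
Enumerating gives 24 such elements.

24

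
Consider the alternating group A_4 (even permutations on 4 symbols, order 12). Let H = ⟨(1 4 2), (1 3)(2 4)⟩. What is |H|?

12

|⟨(1 4 2)⟩| = 3 and |⟨(1 3)(2 4)⟩| = 2, so |H| is a multiple of lcm(3, 2) = 6 and divides |G| = 12.
Closing {(1 4 2), (1 3)(2 4)} under the group operation gives all of G, so |H| = 12.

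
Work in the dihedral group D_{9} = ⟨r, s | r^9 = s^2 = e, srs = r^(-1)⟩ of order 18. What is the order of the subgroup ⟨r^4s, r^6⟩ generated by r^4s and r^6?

6

|⟨r^4s⟩| = 2 and |⟨r^6⟩| = 3, so |H| is a multiple of lcm(2, 3) = 6 and divides |G| = 18.
Closing under the operation: H = {e, r^3, r^6, rs, r^4s, r^7s}, so |H| = 6.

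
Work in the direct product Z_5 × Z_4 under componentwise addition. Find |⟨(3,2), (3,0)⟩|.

|⟨(3,2)⟩| = 10 and |⟨(3,0)⟩| = 5, so |H| is a multiple of lcm(10, 5) = 10 and divides |G| = 20.
Closing under the operation: H = {(0,0), (0,2), (1,0), (1,2), (2,0), (2,2), (3,0), (3,2), (4,0), (4,2)}, so |H| = 10.

10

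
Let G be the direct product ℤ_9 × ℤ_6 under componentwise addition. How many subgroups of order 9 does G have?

|G| = 54 and 9 | 54, so subgroups of order 9 are possible by Lagrange.
The subgroups of order 9 are: {(0,0), (0,2), (0,4), (3,0), (3,2), (3,4), (6,0), (6,2), (6,4)}; {(0,0), (1,0), (2,0), (3,0), (4,0), (5,0), (6,0), (7,0), (8,0)}; {(0,0), (1,2), (2,4), (3,0), (4,2), (5,4), (6,0), (7,2), (8,4)}; {(0,0), (1,4), (2,2), (3,0), (4,4), (5,2), (6,0), (7,4), (8,2)}.
So G has 4 subgroups of order 9.

4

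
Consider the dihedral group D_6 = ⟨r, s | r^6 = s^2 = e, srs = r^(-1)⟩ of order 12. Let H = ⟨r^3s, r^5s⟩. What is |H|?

6

|⟨r^3s⟩| = 2 and |⟨r^5s⟩| = 2, so |H| is a multiple of lcm(2, 2) = 2 and divides |G| = 12.
Closing under the operation: H = {e, r^2, r^4, rs, r^3s, r^5s}, so |H| = 6.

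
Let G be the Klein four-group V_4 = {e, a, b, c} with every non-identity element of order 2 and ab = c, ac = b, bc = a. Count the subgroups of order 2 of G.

3

|G| = 4 and 2 | 4, so subgroups of order 2 are possible by Lagrange.
The subgroups of order 2 are: {e, a}; {e, b}; {e, c}.
So G has 3 subgroups of order 2.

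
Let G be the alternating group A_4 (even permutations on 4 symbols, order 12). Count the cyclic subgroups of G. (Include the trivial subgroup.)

8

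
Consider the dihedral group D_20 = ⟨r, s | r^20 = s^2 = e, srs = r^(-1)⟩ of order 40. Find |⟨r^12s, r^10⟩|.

4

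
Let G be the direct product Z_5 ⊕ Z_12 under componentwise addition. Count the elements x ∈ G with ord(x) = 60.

An element (a,b) has order lcm(ord(a), ord(b)); count pairs with lcm equal to 60.
Enumerating gives 16 such elements.

16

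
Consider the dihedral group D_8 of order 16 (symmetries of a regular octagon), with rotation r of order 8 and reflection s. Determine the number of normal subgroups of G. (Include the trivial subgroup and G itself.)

7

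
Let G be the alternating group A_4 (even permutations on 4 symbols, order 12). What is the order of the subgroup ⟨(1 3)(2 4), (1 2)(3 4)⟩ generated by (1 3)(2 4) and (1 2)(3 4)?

|⟨(1 3)(2 4)⟩| = 2 and |⟨(1 2)(3 4)⟩| = 2, so |H| is a multiple of lcm(2, 2) = 2 and divides |G| = 12.
Closing under the operation: H = {e, (1 2)(3 4), (1 3)(2 4), (1 4)(2 3)}, so |H| = 4.

4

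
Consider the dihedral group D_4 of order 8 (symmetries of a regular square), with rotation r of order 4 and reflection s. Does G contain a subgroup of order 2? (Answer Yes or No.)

2 | 8. A subgroup of order 2 is {e, r^2}.

Yes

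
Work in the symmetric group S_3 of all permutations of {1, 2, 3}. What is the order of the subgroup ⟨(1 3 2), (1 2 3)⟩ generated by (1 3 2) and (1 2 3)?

|⟨(1 3 2)⟩| = 3 and |⟨(1 2 3)⟩| = 3, so |H| is a multiple of lcm(3, 3) = 3 and divides |G| = 6.
Closing under the operation: H = {e, (1 2 3), (1 3 2)}, so |H| = 3.

3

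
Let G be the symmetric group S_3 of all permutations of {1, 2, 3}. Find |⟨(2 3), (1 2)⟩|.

6

|⟨(2 3)⟩| = 2 and |⟨(1 2)⟩| = 2, so |H| is a multiple of lcm(2, 2) = 2 and divides |G| = 6.
Closing {(2 3), (1 2)} under the group operation gives all of G, so |H| = 6.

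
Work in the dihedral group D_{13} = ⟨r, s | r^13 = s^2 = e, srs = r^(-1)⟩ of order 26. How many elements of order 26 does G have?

No element of G has order 26 (even though 26 | 26).

0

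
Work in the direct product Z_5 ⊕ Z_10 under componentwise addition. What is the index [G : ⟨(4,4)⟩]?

|⟨(4,4)⟩| = 5 and |G| = 50.
By Lagrange, [G : H] = |G|/|H| = 50/5 = 10.

10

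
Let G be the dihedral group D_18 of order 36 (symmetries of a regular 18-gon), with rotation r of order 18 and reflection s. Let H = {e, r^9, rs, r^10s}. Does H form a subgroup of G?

|H| = 4 divides |G| = 36, consistent with Lagrange.
H contains the identity, every element's inverse is in H, and H is closed under ·: it is a subgroup.

Yes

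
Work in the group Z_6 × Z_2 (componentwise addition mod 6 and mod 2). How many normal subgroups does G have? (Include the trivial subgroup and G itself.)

10

G is abelian, so every subgroup is normal.
G has 10 subgroups in total, hence 10 normal subgroups.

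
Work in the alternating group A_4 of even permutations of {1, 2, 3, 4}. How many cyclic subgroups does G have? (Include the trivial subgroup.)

8

A cyclic subgroup of order d is generated by each of its φ(d) elements of order d, so the cyclic subgroups of order d number (#elements of order d)/φ(d).
Cyclic subgroups by order — order 1: 1; order 2: 3; order 3: 4.
Total: 8.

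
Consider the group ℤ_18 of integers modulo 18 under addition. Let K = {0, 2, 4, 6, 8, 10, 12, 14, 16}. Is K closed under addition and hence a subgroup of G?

|K| = 9 divides |G| = 18, consistent with Lagrange.
K contains the identity, every element's inverse is in K, and K is closed under +: it is a subgroup.
In fact K = ⟨2⟩.

Yes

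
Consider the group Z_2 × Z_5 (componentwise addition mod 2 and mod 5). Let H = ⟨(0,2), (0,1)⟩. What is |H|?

5

|⟨(0,2)⟩| = 5 and |⟨(0,1)⟩| = 5, so |H| is a multiple of lcm(5, 5) = 5 and divides |G| = 10.
Closing under the operation: H = {(0,0), (0,1), (0,2), (0,3), (0,4)}, so |H| = 5.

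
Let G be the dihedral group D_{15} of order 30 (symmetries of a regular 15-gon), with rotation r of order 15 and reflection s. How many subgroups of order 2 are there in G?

|G| = 30 and 2 | 30, so subgroups of order 2 are possible by Lagrange.
The subgroups of order 2 are: {e, r^10s}; {e, r^11s}; {e, r^12s}; {e, r^13s}; … (15 in all).
So G has 15 subgroups of order 2.

15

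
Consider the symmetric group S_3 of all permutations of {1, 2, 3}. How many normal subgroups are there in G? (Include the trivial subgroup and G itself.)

G has 6 subgroups. Checking conjugation-invariance by order — order 1: 1/1 normal; order 2: 0/3 normal; order 3: 1/1 normal; order 6: 1/1 normal.
Total normal subgroups: 3.

3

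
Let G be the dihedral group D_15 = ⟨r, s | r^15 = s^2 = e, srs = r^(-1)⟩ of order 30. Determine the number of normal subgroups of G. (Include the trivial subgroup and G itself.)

5

G has 28 subgroups. Checking conjugation-invariance by order — order 1: 1/1 normal; order 2: 0/15 normal; order 3: 1/1 normal; order 5: 1/1 normal; order 6: 0/5 normal; order 10: 0/3 normal; order 15: 1/1 normal; order 30: 1/1 normal.
Total normal subgroups: 5.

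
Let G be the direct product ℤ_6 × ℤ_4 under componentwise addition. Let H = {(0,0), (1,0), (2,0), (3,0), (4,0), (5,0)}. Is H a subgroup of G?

|H| = 6 divides |G| = 24, consistent with Lagrange.
H contains the identity, every element's inverse is in H, and H is closed under +: it is a subgroup.
In fact H = ⟨(5,0)⟩.

Yes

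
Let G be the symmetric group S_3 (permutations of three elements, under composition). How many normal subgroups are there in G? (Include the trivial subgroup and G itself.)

G has 6 subgroups. Checking conjugation-invariance by order — order 1: 1/1 normal; order 2: 0/3 normal; order 3: 1/1 normal; order 6: 1/1 normal.
Total normal subgroups: 3.

3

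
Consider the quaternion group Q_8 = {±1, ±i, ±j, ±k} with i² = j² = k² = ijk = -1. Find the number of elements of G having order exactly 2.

The elements of order 2 are: -1.
That's 1.

1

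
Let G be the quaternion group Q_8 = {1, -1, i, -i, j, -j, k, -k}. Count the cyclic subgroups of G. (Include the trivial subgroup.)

Each element a generates a cyclic subgroup ⟨a⟩; distinct elements may generate the same one (a cyclic group of order d has φ(d) generators).
Cyclic subgroups by order — order 1: 1; order 2: 1; order 4: 3.
Total: 5.

5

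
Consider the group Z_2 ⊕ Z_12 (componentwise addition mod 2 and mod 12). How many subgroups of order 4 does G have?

3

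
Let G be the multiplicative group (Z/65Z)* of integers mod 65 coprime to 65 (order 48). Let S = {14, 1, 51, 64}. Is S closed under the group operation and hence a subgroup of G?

Yes

|S| = 4 divides |G| = 48, consistent with Lagrange.
S contains the identity, every element's inverse is in S, and S is closed under ·: it is a subgroup.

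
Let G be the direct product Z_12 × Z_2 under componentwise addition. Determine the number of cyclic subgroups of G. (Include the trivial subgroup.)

12

A cyclic subgroup of order d is generated by each of its φ(d) elements of order d, so the cyclic subgroups of order d number (#elements of order d)/φ(d).
Cyclic subgroups by order — order 1: 1; order 2: 3; order 3: 1; order 4: 2; order 6: 3; order 12: 2.
Total: 12.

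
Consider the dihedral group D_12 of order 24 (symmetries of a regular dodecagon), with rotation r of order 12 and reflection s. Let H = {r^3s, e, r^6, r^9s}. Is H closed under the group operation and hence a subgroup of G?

|H| = 4 divides |G| = 24, consistent with Lagrange.
H contains the identity, every element's inverse is in H, and H is closed under ·: it is a subgroup.

Yes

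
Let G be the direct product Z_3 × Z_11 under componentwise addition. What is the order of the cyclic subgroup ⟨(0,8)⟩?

The order of (0,8) in Z_3 × Z_11 is lcm(ord(0) in Z_3, ord(8) in Z_11).
ord(0) = 1 and ord(8) = 11, so |⟨(0,8)⟩| = lcm(1, 11) = 11.

11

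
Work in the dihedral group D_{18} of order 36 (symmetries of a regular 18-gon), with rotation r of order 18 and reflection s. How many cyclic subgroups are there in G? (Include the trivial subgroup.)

24

Group the elements of G by the cyclic subgroup they generate; each cyclic subgroup of order d accounts for φ(d) elements.
Cyclic subgroups by order — order 1: 1; order 2: 19; order 3: 1; order 6: 1; order 9: 1; order 18: 1.
Total: 24.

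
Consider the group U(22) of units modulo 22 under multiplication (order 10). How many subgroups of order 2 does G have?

|G| = 10 and 2 | 10, so subgroups of order 2 are possible by Lagrange.
The subgroups of order 2 are: {1, 21}.
So G has 1 subgroup of order 2.

1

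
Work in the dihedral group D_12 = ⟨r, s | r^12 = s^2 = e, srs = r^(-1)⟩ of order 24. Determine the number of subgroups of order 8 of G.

3

|G| = 24 and 8 | 24, so subgroups of order 8 are possible by Lagrange.
The subgroups of order 8 are: {e, r^3, r^6, r^9, rs, r^4s, r^7s, r^10s}; {e, r^3, r^6, r^9, r^2s, r^5s, r^8s, r^11s}; {e, r^3, r^6, r^9, s, r^3s, r^6s, r^9s}.
So G has 3 subgroups of order 8.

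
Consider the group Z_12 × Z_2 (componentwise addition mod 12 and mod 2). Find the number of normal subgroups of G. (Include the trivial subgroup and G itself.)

G is abelian, so every subgroup is normal.
G has 16 subgroups in total, hence 16 normal subgroups.

16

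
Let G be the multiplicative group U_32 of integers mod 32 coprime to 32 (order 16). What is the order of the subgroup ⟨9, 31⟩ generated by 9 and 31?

8

|⟨9⟩| = 4 and |⟨31⟩| = 2, so |H| is a multiple of lcm(4, 2) = 4 and divides |G| = 16.
Closing under the operation: H = {1, 7, 9, 15, 17, 23, 25, 31}, so |H| = 8.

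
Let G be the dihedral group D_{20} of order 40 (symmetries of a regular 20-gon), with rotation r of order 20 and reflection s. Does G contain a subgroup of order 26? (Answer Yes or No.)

26 does not divide |G| = 40, so by Lagrange no subgroup of order 26 exists.

No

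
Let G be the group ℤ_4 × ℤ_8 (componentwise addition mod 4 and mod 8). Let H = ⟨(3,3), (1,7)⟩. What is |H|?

|⟨(3,3)⟩| = 8 and |⟨(1,7)⟩| = 8, so |H| is a multiple of lcm(8, 8) = 8 and divides |G| = 32.
Closing under the operation: H = {(0,0), (0,2), (0,4), (0,6), (1,1), (1,3), (1,5), (1,7), (2,0), (2,2), (2,4), (2,6), (3,1), (3,3), (3,5), (3,7)}, so |H| = 16.

16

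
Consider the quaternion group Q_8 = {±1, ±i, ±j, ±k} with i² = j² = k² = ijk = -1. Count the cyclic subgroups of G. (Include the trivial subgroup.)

5

Each element a generates a cyclic subgroup ⟨a⟩; distinct elements may generate the same one (a cyclic group of order d has φ(d) generators).
Cyclic subgroups by order — order 1: 1; order 2: 1; order 4: 3.
Total: 5.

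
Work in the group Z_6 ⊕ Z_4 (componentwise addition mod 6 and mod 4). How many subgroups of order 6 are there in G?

|G| = 24 and 6 | 24, so subgroups of order 6 are possible by Lagrange.
The subgroups of order 6 are: {(0,0), (0,2), (2,0), (2,2), (4,0), (4,2)}; {(0,0), (1,0), (2,0), (3,0), (4,0), (5,0)}; {(0,0), (1,2), (2,0), (3,2), (4,0), (5,2)}.
So G has 3 subgroups of order 6.

3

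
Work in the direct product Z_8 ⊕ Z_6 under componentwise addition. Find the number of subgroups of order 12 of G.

|G| = 48 and 12 | 48, so subgroups of order 12 are possible by Lagrange.
The subgroups of order 12 are: {(0,0), (0,1), (0,2), (0,3), (0,4), (0,5), (4,0), (4,1), (4,2), (4,3), (4,4), (4,5)}; {(0,0), (0,2), (0,4), (2,0), (2,2), (2,4), (4,0), (4,2), (4,4), (6,0), (6,2), (6,4)}; {(0,0), (0,2), (0,4), (2,1), (2,3), (2,5), (4,0), (4,2), (4,4), (6,1), (6,3), (6,5)}.
So G has 3 subgroups of order 12.

3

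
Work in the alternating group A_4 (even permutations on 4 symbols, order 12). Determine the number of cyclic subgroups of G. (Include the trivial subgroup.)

8

A cyclic subgroup of order d is generated by each of its φ(d) elements of order d, so the cyclic subgroups of order d number (#elements of order d)/φ(d).
Cyclic subgroups by order — order 1: 1; order 2: 3; order 3: 4.
Total: 8.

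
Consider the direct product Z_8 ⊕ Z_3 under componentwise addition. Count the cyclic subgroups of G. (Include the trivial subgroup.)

8

A cyclic subgroup of order d is generated by each of its φ(d) elements of order d, so the cyclic subgroups of order d number (#elements of order d)/φ(d).
Cyclic subgroups by order — order 1: 1; order 2: 1; order 3: 1; order 4: 1; order 6: 1; order 8: 1; order 12: 1; order 24: 1.
Total: 8.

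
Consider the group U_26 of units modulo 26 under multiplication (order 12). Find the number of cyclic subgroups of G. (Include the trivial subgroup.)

Each element a generates a cyclic subgroup ⟨a⟩; distinct elements may generate the same one (a cyclic group of order d has φ(d) generators).
Cyclic subgroups by order — order 1: 1; order 2: 1; order 3: 1; order 4: 1; order 6: 1; order 12: 1.
Total: 6.

6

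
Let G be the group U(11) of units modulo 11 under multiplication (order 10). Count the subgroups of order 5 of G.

1

|G| = 10 and 5 | 10, so subgroups of order 5 are possible by Lagrange.
The subgroups of order 5 are: {1, 3, 4, 5, 9}.
So G has 1 subgroup of order 5.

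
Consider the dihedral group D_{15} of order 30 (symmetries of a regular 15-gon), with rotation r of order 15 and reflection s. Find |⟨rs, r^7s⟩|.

10

|⟨rs⟩| = 2 and |⟨r^7s⟩| = 2, so |H| is a multiple of lcm(2, 2) = 2 and divides |G| = 30.
Closing under the operation: H = {e, r^3, r^6, r^9, r^12, rs, r^4s, r^7s, r^10s, r^13s}, so |H| = 10.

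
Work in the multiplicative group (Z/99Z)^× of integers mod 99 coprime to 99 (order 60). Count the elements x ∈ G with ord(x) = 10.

12

Enumerating element orders in G gives 12 elements of order 10.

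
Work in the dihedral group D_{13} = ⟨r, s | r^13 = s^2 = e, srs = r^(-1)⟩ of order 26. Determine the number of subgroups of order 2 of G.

13

|G| = 26 and 2 | 26, so subgroups of order 2 are possible by Lagrange.
The subgroups of order 2 are: {e, r^10s}; {e, r^11s}; {e, r^12s}; {e, r^2s}; … (13 in all).
So G has 13 subgroups of order 2.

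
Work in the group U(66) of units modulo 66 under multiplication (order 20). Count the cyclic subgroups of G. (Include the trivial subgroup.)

Each element a generates a cyclic subgroup ⟨a⟩; distinct elements may generate the same one (a cyclic group of order d has φ(d) generators).
Cyclic subgroups by order — order 1: 1; order 2: 3; order 5: 1; order 10: 3.
Total: 8.

8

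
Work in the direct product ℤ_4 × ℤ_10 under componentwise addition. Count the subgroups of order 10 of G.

3

|G| = 40 and 10 | 40, so subgroups of order 10 are possible by Lagrange.
The subgroups of order 10 are: {(0,0), (0,1), (0,2), (0,3), (0,4), (0,5), (0,6), (0,7), (0,8), (0,9)}; {(0,0), (0,2), (0,4), (0,6), (0,8), (2,0), (2,2), (2,4), (2,6), (2,8)}; {(0,0), (0,2), (0,4), (0,6), (0,8), (2,1), (2,3), (2,5), (2,7), (2,9)}.
So G has 3 subgroups of order 10.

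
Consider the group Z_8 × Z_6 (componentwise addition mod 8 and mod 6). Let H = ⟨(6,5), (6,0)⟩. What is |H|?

24

|⟨(6,5)⟩| = 12 and |⟨(6,0)⟩| = 4, so |H| is a multiple of lcm(12, 4) = 12 and divides |G| = 48.
Closing under the operation: H = {(0,0), (0,1), (0,2), (0,3), (0,4), (0,5), (2,0), (2,1), (2,2), (2,3), (2,4), (2,5), (4,0), (4,1), (4,2), (4,3), (4,4), (4,5), (6,0), (6,1), (6,2), (6,3), (6,4), (6,5)}, so |H| = 24.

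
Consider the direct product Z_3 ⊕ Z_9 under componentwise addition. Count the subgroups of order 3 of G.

|G| = 27 and 3 | 27, so subgroups of order 3 are possible by Lagrange.
The subgroups of order 3 are: {(0,0), (0,3), (0,6)}; {(0,0), (1,0), (2,0)}; {(0,0), (1,3), (2,6)}; {(0,0), (1,6), (2,3)}.
So G has 4 subgroups of order 3.

4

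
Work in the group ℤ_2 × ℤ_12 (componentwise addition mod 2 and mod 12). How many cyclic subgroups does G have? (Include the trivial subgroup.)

12

A cyclic subgroup of order d is generated by each of its φ(d) elements of order d, so the cyclic subgroups of order d number (#elements of order d)/φ(d).
Cyclic subgroups by order — order 1: 1; order 2: 3; order 3: 1; order 4: 2; order 6: 3; order 12: 2.
Total: 12.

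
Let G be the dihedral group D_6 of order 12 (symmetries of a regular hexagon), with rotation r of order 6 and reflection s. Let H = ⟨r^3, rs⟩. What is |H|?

|⟨r^3⟩| = 2 and |⟨rs⟩| = 2, so |H| is a multiple of lcm(2, 2) = 2 and divides |G| = 12.
Closing under the operation: H = {e, r^3, rs, r^4s}, so |H| = 4.

4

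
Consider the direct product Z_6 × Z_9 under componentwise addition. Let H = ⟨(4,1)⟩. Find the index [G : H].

|⟨(4,1)⟩| = 9 and |G| = 54.
By Lagrange, [G : H] = |G|/|H| = 54/9 = 6.

6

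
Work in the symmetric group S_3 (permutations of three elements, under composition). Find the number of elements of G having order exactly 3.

2

The elements of order 3 are: (1 2 3), (1 3 2).
That's 2.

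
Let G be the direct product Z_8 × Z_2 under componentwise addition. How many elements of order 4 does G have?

4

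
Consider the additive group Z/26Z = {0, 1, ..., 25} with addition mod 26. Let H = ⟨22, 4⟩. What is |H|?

13

|⟨22⟩| = 13 and |⟨4⟩| = 13, so |H| is a multiple of lcm(13, 13) = 13 and divides |G| = 26.
Closing under the operation: H = {0, 2, 4, 6, 8, 10, 12, 14, 16, 18, 20, 22, 24}, so |H| = 13.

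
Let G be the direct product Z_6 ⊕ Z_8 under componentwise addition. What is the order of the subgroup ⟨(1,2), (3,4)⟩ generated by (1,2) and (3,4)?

|⟨(1,2)⟩| = 12 and |⟨(3,4)⟩| = 2, so |H| is a multiple of lcm(12, 2) = 12 and divides |G| = 48.
Closing under the operation: H = {(0,0), (0,2), (0,4), (0,6), (1,0), (1,2), (1,4), (1,6), (2,0), (2,2), (2,4), (2,6), (3,0), (3,2), (3,4), (3,6), (4,0), (4,2), (4,4), (4,6), (5,0), (5,2), (5,4), (5,6)}, so |H| = 24.

24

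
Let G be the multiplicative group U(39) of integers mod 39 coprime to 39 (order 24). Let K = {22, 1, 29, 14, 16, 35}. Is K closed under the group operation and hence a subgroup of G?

|K| = 6 divides |G| = 24, consistent with Lagrange.
K contains the identity, every element's inverse is in K, and K is closed under ·: it is a subgroup.
In fact K = ⟨35⟩.

Yes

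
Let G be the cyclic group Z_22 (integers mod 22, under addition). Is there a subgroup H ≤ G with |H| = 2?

Yes

2 | 22. A subgroup of order 2 is {0, 11}.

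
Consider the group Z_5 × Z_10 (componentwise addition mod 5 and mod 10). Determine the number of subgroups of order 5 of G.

|G| = 50 and 5 | 50, so subgroups of order 5 are possible by Lagrange.
The subgroups of order 5 are: {(0,0), (0,2), (0,4), (0,6), (0,8)}; {(0,0), (1,0), (2,0), (3,0), (4,0)}; {(0,0), (1,2), (2,4), (3,6), (4,8)}; {(0,0), (1,4), (2,8), (3,2), (4,6)}; … (6 in all).
So G has 6 subgroups of order 5.

6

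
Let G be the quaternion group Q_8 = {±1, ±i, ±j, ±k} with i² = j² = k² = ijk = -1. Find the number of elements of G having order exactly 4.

The elements of order 4 are: i, -i, j, -j, k, -k.
That's 6.

6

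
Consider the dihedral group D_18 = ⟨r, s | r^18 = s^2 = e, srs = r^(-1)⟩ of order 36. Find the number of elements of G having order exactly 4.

0

No element of G has order 4 (even though 4 | 36).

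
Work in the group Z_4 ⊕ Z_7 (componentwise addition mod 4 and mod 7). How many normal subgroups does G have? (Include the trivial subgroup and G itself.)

6

G is abelian, so every subgroup is normal.
G has 6 subgroups in total, hence 6 normal subgroups.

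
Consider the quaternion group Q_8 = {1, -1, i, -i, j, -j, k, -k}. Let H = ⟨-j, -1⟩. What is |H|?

|⟨-j⟩| = 4 and |⟨-1⟩| = 2, so |H| is a multiple of lcm(4, 2) = 4 and divides |G| = 8.
Closing under the operation: H = {1, -1, j, -j}, so |H| = 4.

4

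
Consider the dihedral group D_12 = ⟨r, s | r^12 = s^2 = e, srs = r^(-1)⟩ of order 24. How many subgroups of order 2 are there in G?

13

|G| = 24 and 2 | 24, so subgroups of order 2 are possible by Lagrange.
The subgroups of order 2 are: {e, r^10s}; {e, r^11s}; {e, r^2s}; {e, r^3s}; … (13 in all).
So G has 13 subgroups of order 2.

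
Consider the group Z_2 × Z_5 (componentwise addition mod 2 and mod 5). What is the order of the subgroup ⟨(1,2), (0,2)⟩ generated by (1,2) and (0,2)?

|⟨(1,2)⟩| = 10 and |⟨(0,2)⟩| = 5, so |H| is a multiple of lcm(10, 5) = 10 and divides |G| = 10.
Closing {(1,2), (0,2)} under the group operation gives all of G, so |H| = 10.

10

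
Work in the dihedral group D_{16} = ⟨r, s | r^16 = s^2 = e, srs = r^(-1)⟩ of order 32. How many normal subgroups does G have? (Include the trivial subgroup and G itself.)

G has 36 subgroups. Checking conjugation-invariance by order — order 1: 1/1 normal; order 2: 1/17 normal; order 4: 1/9 normal; order 8: 1/5 normal; order 16: 3/3 normal; order 32: 1/1 normal.
Total normal subgroups: 8.

8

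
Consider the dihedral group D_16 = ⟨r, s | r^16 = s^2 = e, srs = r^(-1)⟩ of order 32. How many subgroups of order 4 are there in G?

9

|G| = 32 and 4 | 32, so subgroups of order 4 are possible by Lagrange.
The subgroups of order 4 are: {e, r^8, r^2s, r^10s}; {e, r^8, r^3s, r^11s}; {e, r^4, r^8, r^12}; {e, r^8, r^4s, r^12s}; … (9 in all).
So G has 9 subgroups of order 4.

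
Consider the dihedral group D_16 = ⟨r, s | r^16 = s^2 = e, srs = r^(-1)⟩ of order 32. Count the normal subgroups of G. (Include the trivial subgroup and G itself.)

8

G has 36 subgroups. Checking conjugation-invariance by order — order 1: 1/1 normal; order 2: 1/17 normal; order 4: 1/9 normal; order 8: 1/5 normal; order 16: 3/3 normal; order 32: 1/1 normal.
Total normal subgroups: 8.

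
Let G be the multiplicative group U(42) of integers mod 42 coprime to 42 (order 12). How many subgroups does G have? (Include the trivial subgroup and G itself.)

10

|G| = 12, so by Lagrange every subgroup order divides 12. Divisors: 1, 2, 3, 4, 6, 12.
Subgroups by order — order 1: 1; order 2: 3; order 3: 1; order 4: 1; order 6: 3; order 12: 1.
Total: 1 + 3 + 1 + 1 + 3 + 1 = 10.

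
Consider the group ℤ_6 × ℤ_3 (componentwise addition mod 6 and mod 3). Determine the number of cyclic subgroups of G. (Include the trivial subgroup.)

Each element a generates a cyclic subgroup ⟨a⟩; distinct elements may generate the same one (a cyclic group of order d has φ(d) generators).
Cyclic subgroups by order — order 1: 1; order 2: 1; order 3: 4; order 6: 4.
Total: 10.

10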